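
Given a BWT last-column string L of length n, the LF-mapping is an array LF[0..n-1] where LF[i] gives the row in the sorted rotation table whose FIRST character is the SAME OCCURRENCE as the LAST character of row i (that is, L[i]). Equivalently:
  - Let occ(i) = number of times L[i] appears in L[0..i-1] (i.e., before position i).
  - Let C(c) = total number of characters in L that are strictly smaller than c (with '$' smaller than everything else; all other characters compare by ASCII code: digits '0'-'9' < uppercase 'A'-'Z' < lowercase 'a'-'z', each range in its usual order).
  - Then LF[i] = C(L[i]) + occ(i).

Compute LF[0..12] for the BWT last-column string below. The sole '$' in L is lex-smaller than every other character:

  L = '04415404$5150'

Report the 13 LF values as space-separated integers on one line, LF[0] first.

Answer: 1 6 7 4 10 8 2 9 0 11 5 12 3

Derivation:
Char counts: '$':1, '0':3, '1':2, '4':4, '5':3
C (first-col start): C('$')=0, C('0')=1, C('1')=4, C('4')=6, C('5')=10
L[0]='0': occ=0, LF[0]=C('0')+0=1+0=1
L[1]='4': occ=0, LF[1]=C('4')+0=6+0=6
L[2]='4': occ=1, LF[2]=C('4')+1=6+1=7
L[3]='1': occ=0, LF[3]=C('1')+0=4+0=4
L[4]='5': occ=0, LF[4]=C('5')+0=10+0=10
L[5]='4': occ=2, LF[5]=C('4')+2=6+2=8
L[6]='0': occ=1, LF[6]=C('0')+1=1+1=2
L[7]='4': occ=3, LF[7]=C('4')+3=6+3=9
L[8]='$': occ=0, LF[8]=C('$')+0=0+0=0
L[9]='5': occ=1, LF[9]=C('5')+1=10+1=11
L[10]='1': occ=1, LF[10]=C('1')+1=4+1=5
L[11]='5': occ=2, LF[11]=C('5')+2=10+2=12
L[12]='0': occ=2, LF[12]=C('0')+2=1+2=3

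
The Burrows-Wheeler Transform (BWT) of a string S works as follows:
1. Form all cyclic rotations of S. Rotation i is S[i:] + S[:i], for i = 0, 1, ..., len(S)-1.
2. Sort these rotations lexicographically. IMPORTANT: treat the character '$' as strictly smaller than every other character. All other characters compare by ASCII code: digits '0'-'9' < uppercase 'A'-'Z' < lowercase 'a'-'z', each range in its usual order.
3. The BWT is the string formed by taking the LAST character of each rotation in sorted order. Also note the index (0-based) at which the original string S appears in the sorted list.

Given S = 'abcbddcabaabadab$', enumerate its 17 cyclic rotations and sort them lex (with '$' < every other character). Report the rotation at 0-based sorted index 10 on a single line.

All 17 rotations (rotation i = S[i:]+S[:i]):
  rot[0] = abcbddcabaabadab$
  rot[1] = bcbddcabaabadab$a
  rot[2] = cbddcabaabadab$ab
  rot[3] = bddcabaabadab$abc
  rot[4] = ddcabaabadab$abcb
  rot[5] = dcabaabadab$abcbd
  rot[6] = cabaabadab$abcbdd
  rot[7] = abaabadab$abcbddc
  rot[8] = baabadab$abcbddca
  rot[9] = aabadab$abcbddcab
  rot[10] = abadab$abcbddcaba
  rot[11] = badab$abcbddcabaa
  rot[12] = adab$abcbddcabaab
  rot[13] = dab$abcbddcabaaba
  rot[14] = ab$abcbddcabaabad
  rot[15] = b$abcbddcabaabada
  rot[16] = $abcbddcabaabadab
Sorted (with $ < everything):
  sorted[0] = $abcbddcabaabadab
  sorted[1] = aabadab$abcbddcab
  sorted[2] = ab$abcbddcabaabad
  sorted[3] = abaabadab$abcbddc
  sorted[4] = abadab$abcbddcaba
  sorted[5] = abcbddcabaabadab$
  sorted[6] = adab$abcbddcabaab
  sorted[7] = b$abcbddcabaabada
  sorted[8] = baabadab$abcbddca
  sorted[9] = badab$abcbddcabaa
  sorted[10] = bcbddcabaabadab$a
  sorted[11] = bddcabaabadab$abc
  sorted[12] = cabaabadab$abcbdd
  sorted[13] = cbddcabaabadab$ab
  sorted[14] = dab$abcbddcabaaba
  sorted[15] = dcabaabadab$abcbd
  sorted[16] = ddcabaabadab$abcb
sorted[10] = bcbddcabaabadab$a

Answer: bcbddcabaabadab$a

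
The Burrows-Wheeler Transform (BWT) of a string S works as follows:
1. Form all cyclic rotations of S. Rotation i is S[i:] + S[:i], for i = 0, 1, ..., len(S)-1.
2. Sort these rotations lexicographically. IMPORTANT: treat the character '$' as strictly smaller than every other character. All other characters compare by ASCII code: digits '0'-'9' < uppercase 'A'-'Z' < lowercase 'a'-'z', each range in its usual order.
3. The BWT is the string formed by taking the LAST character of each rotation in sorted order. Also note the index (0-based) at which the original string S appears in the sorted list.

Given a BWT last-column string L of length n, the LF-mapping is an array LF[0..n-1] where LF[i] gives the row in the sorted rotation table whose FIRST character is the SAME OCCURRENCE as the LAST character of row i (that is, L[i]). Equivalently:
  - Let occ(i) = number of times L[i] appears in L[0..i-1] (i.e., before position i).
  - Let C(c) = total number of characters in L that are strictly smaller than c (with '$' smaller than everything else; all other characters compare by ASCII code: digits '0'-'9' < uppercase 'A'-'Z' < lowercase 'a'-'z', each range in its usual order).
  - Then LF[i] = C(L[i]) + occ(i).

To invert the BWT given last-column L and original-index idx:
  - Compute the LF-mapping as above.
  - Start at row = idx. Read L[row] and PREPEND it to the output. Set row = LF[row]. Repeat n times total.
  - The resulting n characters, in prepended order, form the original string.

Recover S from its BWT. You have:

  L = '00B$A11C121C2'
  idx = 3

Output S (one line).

Answer: 112CC2A11B00$

Derivation:
LF mapping: 1 2 10 0 9 3 4 11 5 7 6 12 8
Walk LF starting at row 3, prepending L[row]:
  step 1: row=3, L[3]='$', prepend. Next row=LF[3]=0
  step 2: row=0, L[0]='0', prepend. Next row=LF[0]=1
  step 3: row=1, L[1]='0', prepend. Next row=LF[1]=2
  step 4: row=2, L[2]='B', prepend. Next row=LF[2]=10
  step 5: row=10, L[10]='1', prepend. Next row=LF[10]=6
  step 6: row=6, L[6]='1', prepend. Next row=LF[6]=4
  step 7: row=4, L[4]='A', prepend. Next row=LF[4]=9
  step 8: row=9, L[9]='2', prepend. Next row=LF[9]=7
  step 9: row=7, L[7]='C', prepend. Next row=LF[7]=11
  step 10: row=11, L[11]='C', prepend. Next row=LF[11]=12
  step 11: row=12, L[12]='2', prepend. Next row=LF[12]=8
  step 12: row=8, L[8]='1', prepend. Next row=LF[8]=5
  step 13: row=5, L[5]='1', prepend. Next row=LF[5]=3
Reversed output: 112CC2A11B00$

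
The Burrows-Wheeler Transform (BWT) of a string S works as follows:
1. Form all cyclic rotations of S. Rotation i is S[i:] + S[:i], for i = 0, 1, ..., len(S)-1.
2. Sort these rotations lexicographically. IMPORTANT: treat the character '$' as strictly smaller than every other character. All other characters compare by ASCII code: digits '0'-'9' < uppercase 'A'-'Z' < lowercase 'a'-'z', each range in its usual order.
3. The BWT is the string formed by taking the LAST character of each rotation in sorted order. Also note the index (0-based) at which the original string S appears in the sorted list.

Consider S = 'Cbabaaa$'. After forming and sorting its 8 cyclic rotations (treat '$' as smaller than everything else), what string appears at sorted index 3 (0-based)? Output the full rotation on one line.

All 8 rotations (rotation i = S[i:]+S[:i]):
  rot[0] = Cbabaaa$
  rot[1] = babaaa$C
  rot[2] = abaaa$Cb
  rot[3] = baaa$Cba
  rot[4] = aaa$Cbab
  rot[5] = aa$Cbaba
  rot[6] = a$Cbabaa
  rot[7] = $Cbabaaa
Sorted (with $ < everything):
  sorted[0] = $Cbabaaa
  sorted[1] = Cbabaaa$
  sorted[2] = a$Cbabaa
  sorted[3] = aa$Cbaba
  sorted[4] = aaa$Cbab
  sorted[5] = abaaa$Cb
  sorted[6] = baaa$Cba
  sorted[7] = babaaa$C
sorted[3] = aa$Cbaba

Answer: aa$Cbaba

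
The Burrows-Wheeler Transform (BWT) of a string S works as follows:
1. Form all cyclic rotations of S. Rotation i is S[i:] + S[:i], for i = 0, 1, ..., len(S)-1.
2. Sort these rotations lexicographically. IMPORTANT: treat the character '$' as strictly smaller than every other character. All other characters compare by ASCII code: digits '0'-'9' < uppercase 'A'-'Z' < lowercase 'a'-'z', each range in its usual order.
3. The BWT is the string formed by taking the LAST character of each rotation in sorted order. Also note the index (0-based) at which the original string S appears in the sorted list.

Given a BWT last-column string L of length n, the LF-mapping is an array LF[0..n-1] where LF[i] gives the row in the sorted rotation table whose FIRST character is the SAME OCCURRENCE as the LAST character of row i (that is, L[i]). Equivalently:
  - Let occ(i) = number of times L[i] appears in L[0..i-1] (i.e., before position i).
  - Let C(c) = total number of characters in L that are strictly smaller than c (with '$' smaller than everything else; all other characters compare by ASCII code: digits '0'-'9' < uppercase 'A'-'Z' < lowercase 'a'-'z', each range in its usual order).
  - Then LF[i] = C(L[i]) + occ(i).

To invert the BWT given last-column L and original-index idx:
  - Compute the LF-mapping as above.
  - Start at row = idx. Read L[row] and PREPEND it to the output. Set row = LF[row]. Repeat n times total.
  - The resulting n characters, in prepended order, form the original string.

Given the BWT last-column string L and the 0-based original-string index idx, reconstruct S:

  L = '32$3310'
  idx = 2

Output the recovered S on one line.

Answer: 132033$

Derivation:
LF mapping: 4 3 0 5 6 2 1
Walk LF starting at row 2, prepending L[row]:
  step 1: row=2, L[2]='$', prepend. Next row=LF[2]=0
  step 2: row=0, L[0]='3', prepend. Next row=LF[0]=4
  step 3: row=4, L[4]='3', prepend. Next row=LF[4]=6
  step 4: row=6, L[6]='0', prepend. Next row=LF[6]=1
  step 5: row=1, L[1]='2', prepend. Next row=LF[1]=3
  step 6: row=3, L[3]='3', prepend. Next row=LF[3]=5
  step 7: row=5, L[5]='1', prepend. Next row=LF[5]=2
Reversed output: 132033$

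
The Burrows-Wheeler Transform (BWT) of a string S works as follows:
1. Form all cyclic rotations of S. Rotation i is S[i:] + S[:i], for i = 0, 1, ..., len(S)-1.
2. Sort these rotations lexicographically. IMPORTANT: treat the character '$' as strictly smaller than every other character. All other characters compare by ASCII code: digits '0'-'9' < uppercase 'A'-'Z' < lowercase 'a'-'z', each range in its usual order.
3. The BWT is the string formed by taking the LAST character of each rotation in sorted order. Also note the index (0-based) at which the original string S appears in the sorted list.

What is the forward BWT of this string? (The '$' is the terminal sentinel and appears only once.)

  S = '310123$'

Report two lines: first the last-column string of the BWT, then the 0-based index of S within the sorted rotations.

Answer: 313012$
6

Derivation:
All 7 rotations (rotation i = S[i:]+S[:i]):
  rot[0] = 310123$
  rot[1] = 10123$3
  rot[2] = 0123$31
  rot[3] = 123$310
  rot[4] = 23$3101
  rot[5] = 3$31012
  rot[6] = $310123
Sorted (with $ < everything):
  sorted[0] = $310123  (last char: '3')
  sorted[1] = 0123$31  (last char: '1')
  sorted[2] = 10123$3  (last char: '3')
  sorted[3] = 123$310  (last char: '0')
  sorted[4] = 23$3101  (last char: '1')
  sorted[5] = 3$31012  (last char: '2')
  sorted[6] = 310123$  (last char: '$')
Last column: 313012$
Original string S is at sorted index 6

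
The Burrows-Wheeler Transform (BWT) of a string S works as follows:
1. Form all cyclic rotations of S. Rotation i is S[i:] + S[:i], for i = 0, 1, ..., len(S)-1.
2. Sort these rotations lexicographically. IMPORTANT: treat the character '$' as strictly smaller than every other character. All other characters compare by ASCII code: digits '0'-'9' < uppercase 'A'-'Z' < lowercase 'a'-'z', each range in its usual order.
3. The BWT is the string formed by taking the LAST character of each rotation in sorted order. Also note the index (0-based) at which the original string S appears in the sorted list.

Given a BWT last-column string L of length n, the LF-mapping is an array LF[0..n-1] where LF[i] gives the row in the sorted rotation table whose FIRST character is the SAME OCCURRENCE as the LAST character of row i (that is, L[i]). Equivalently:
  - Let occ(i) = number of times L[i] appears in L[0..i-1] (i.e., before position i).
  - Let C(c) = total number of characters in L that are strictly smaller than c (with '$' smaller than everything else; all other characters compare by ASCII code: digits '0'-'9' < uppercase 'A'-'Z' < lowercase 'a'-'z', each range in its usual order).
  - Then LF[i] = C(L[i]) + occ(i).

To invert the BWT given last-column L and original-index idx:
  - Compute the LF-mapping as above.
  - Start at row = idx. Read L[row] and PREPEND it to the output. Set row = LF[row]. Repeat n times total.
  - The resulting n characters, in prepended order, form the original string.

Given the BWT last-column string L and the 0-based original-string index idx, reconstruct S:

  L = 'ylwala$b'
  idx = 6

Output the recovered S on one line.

Answer: wallaby$

Derivation:
LF mapping: 7 4 6 1 5 2 0 3
Walk LF starting at row 6, prepending L[row]:
  step 1: row=6, L[6]='$', prepend. Next row=LF[6]=0
  step 2: row=0, L[0]='y', prepend. Next row=LF[0]=7
  step 3: row=7, L[7]='b', prepend. Next row=LF[7]=3
  step 4: row=3, L[3]='a', prepend. Next row=LF[3]=1
  step 5: row=1, L[1]='l', prepend. Next row=LF[1]=4
  step 6: row=4, L[4]='l', prepend. Next row=LF[4]=5
  step 7: row=5, L[5]='a', prepend. Next row=LF[5]=2
  step 8: row=2, L[2]='w', prepend. Next row=LF[2]=6
Reversed output: wallaby$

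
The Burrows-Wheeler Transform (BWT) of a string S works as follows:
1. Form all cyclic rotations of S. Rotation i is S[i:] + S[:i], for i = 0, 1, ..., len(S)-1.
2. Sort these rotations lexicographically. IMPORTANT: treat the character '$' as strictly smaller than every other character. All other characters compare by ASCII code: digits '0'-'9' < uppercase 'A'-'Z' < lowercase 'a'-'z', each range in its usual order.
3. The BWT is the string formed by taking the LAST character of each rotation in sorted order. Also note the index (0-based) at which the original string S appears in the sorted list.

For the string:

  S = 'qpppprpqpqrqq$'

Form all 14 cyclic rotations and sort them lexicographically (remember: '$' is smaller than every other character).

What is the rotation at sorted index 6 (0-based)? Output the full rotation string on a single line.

Answer: prpqpqrqq$qppp

Derivation:
All 14 rotations (rotation i = S[i:]+S[:i]):
  rot[0] = qpppprpqpqrqq$
  rot[1] = pppprpqpqrqq$q
  rot[2] = ppprpqpqrqq$qp
  rot[3] = pprpqpqrqq$qpp
  rot[4] = prpqpqrqq$qppp
  rot[5] = rpqpqrqq$qpppp
  rot[6] = pqpqrqq$qppppr
  rot[7] = qpqrqq$qpppprp
  rot[8] = pqrqq$qpppprpq
  rot[9] = qrqq$qpppprpqp
  rot[10] = rqq$qpppprpqpq
  rot[11] = qq$qpppprpqpqr
  rot[12] = q$qpppprpqpqrq
  rot[13] = $qpppprpqpqrqq
Sorted (with $ < everything):
  sorted[0] = $qpppprpqpqrqq
  sorted[1] = pppprpqpqrqq$q
  sorted[2] = ppprpqpqrqq$qp
  sorted[3] = pprpqpqrqq$qpp
  sorted[4] = pqpqrqq$qppppr
  sorted[5] = pqrqq$qpppprpq
  sorted[6] = prpqpqrqq$qppp
  sorted[7] = q$qpppprpqpqrq
  sorted[8] = qpppprpqpqrqq$
  sorted[9] = qpqrqq$qpppprp
  sorted[10] = qq$qpppprpqpqr
  sorted[11] = qrqq$qpppprpqp
  sorted[12] = rpqpqrqq$qpppp
  sorted[13] = rqq$qpppprpqpq
sorted[6] = prpqpqrqq$qppp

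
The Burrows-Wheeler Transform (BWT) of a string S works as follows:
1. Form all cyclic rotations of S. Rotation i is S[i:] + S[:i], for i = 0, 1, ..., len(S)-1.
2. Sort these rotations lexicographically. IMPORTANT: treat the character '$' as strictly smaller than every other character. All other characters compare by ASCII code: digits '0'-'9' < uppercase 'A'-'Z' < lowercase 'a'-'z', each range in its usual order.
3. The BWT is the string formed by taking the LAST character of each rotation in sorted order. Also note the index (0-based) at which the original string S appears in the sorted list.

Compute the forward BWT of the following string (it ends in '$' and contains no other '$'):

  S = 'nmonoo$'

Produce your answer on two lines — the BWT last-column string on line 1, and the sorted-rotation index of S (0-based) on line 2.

Answer: on$oomn
2

Derivation:
All 7 rotations (rotation i = S[i:]+S[:i]):
  rot[0] = nmonoo$
  rot[1] = monoo$n
  rot[2] = onoo$nm
  rot[3] = noo$nmo
  rot[4] = oo$nmon
  rot[5] = o$nmono
  rot[6] = $nmonoo
Sorted (with $ < everything):
  sorted[0] = $nmonoo  (last char: 'o')
  sorted[1] = monoo$n  (last char: 'n')
  sorted[2] = nmonoo$  (last char: '$')
  sorted[3] = noo$nmo  (last char: 'o')
  sorted[4] = o$nmono  (last char: 'o')
  sorted[5] = onoo$nm  (last char: 'm')
  sorted[6] = oo$nmon  (last char: 'n')
Last column: on$oomn
Original string S is at sorted index 2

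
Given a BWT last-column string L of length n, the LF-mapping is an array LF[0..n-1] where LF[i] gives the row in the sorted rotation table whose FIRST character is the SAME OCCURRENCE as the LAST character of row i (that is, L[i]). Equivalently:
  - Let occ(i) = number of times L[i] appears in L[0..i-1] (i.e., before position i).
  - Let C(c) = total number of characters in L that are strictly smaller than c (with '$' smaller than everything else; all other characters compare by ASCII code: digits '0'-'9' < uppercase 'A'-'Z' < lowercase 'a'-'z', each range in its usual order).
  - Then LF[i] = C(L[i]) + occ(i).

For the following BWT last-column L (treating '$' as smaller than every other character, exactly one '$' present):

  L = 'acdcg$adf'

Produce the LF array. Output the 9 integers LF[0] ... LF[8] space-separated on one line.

Answer: 1 3 5 4 8 0 2 6 7

Derivation:
Char counts: '$':1, 'a':2, 'c':2, 'd':2, 'f':1, 'g':1
C (first-col start): C('$')=0, C('a')=1, C('c')=3, C('d')=5, C('f')=7, C('g')=8
L[0]='a': occ=0, LF[0]=C('a')+0=1+0=1
L[1]='c': occ=0, LF[1]=C('c')+0=3+0=3
L[2]='d': occ=0, LF[2]=C('d')+0=5+0=5
L[3]='c': occ=1, LF[3]=C('c')+1=3+1=4
L[4]='g': occ=0, LF[4]=C('g')+0=8+0=8
L[5]='$': occ=0, LF[5]=C('$')+0=0+0=0
L[6]='a': occ=1, LF[6]=C('a')+1=1+1=2
L[7]='d': occ=1, LF[7]=C('d')+1=5+1=6
L[8]='f': occ=0, LF[8]=C('f')+0=7+0=7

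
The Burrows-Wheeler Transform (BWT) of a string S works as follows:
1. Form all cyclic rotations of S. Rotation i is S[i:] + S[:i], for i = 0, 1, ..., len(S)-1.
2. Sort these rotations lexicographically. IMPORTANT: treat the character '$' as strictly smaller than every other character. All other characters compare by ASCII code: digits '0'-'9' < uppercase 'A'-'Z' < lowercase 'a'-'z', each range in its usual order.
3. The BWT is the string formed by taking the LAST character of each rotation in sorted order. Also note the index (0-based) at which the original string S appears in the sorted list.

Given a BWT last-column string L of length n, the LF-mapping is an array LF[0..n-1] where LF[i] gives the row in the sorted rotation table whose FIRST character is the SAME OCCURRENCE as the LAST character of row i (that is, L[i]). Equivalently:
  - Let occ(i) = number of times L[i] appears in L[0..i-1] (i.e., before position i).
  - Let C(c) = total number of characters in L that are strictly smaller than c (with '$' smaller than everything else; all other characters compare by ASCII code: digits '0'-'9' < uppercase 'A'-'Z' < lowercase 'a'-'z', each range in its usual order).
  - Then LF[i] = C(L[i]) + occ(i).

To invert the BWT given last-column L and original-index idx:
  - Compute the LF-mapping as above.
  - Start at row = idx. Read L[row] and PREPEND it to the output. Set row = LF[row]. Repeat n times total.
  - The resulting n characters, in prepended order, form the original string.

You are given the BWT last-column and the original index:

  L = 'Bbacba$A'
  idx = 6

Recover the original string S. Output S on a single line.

LF mapping: 2 5 3 7 6 4 0 1
Walk LF starting at row 6, prepending L[row]:
  step 1: row=6, L[6]='$', prepend. Next row=LF[6]=0
  step 2: row=0, L[0]='B', prepend. Next row=LF[0]=2
  step 3: row=2, L[2]='a', prepend. Next row=LF[2]=3
  step 4: row=3, L[3]='c', prepend. Next row=LF[3]=7
  step 5: row=7, L[7]='A', prepend. Next row=LF[7]=1
  step 6: row=1, L[1]='b', prepend. Next row=LF[1]=5
  step 7: row=5, L[5]='a', prepend. Next row=LF[5]=4
  step 8: row=4, L[4]='b', prepend. Next row=LF[4]=6
Reversed output: babAcaB$

Answer: babAcaB$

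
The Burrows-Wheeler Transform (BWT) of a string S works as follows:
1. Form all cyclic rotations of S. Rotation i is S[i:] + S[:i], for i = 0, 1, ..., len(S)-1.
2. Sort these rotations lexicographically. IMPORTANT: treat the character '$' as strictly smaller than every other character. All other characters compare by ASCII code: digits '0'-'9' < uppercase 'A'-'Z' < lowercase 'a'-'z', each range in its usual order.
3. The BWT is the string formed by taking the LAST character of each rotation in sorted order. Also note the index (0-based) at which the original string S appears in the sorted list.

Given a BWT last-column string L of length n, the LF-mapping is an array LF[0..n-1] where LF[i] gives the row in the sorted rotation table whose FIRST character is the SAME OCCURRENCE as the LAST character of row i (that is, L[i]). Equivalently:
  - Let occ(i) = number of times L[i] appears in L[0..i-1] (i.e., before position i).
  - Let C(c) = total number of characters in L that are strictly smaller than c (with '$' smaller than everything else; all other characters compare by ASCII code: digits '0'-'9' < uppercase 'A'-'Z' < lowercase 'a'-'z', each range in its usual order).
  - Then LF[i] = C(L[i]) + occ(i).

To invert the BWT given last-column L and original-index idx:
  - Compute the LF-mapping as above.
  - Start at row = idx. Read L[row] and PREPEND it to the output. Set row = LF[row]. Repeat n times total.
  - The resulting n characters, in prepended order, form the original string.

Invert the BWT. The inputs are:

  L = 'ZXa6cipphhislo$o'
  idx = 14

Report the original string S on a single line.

Answer: philosophicaX6Z$

Derivation:
LF mapping: 3 2 4 1 5 8 13 14 6 7 9 15 10 11 0 12
Walk LF starting at row 14, prepending L[row]:
  step 1: row=14, L[14]='$', prepend. Next row=LF[14]=0
  step 2: row=0, L[0]='Z', prepend. Next row=LF[0]=3
  step 3: row=3, L[3]='6', prepend. Next row=LF[3]=1
  step 4: row=1, L[1]='X', prepend. Next row=LF[1]=2
  step 5: row=2, L[2]='a', prepend. Next row=LF[2]=4
  step 6: row=4, L[4]='c', prepend. Next row=LF[4]=5
  step 7: row=5, L[5]='i', prepend. Next row=LF[5]=8
  step 8: row=8, L[8]='h', prepend. Next row=LF[8]=6
  step 9: row=6, L[6]='p', prepend. Next row=LF[6]=13
  step 10: row=13, L[13]='o', prepend. Next row=LF[13]=11
  step 11: row=11, L[11]='s', prepend. Next row=LF[11]=15
  step 12: row=15, L[15]='o', prepend. Next row=LF[15]=12
  step 13: row=12, L[12]='l', prepend. Next row=LF[12]=10
  step 14: row=10, L[10]='i', prepend. Next row=LF[10]=9
  step 15: row=9, L[9]='h', prepend. Next row=LF[9]=7
  step 16: row=7, L[7]='p', prepend. Next row=LF[7]=14
Reversed output: philosophicaX6Z$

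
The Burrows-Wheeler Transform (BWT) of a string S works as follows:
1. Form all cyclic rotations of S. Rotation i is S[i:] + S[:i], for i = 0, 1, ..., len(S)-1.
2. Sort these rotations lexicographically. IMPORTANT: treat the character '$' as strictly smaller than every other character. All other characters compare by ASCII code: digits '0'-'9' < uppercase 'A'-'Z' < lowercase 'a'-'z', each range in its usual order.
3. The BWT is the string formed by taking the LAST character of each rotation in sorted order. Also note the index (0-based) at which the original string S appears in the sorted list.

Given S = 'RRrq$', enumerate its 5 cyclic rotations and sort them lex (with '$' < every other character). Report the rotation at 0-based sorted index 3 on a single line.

All 5 rotations (rotation i = S[i:]+S[:i]):
  rot[0] = RRrq$
  rot[1] = Rrq$R
  rot[2] = rq$RR
  rot[3] = q$RRr
  rot[4] = $RRrq
Sorted (with $ < everything):
  sorted[0] = $RRrq
  sorted[1] = RRrq$
  sorted[2] = Rrq$R
  sorted[3] = q$RRr
  sorted[4] = rq$RR
sorted[3] = q$RRr

Answer: q$RRr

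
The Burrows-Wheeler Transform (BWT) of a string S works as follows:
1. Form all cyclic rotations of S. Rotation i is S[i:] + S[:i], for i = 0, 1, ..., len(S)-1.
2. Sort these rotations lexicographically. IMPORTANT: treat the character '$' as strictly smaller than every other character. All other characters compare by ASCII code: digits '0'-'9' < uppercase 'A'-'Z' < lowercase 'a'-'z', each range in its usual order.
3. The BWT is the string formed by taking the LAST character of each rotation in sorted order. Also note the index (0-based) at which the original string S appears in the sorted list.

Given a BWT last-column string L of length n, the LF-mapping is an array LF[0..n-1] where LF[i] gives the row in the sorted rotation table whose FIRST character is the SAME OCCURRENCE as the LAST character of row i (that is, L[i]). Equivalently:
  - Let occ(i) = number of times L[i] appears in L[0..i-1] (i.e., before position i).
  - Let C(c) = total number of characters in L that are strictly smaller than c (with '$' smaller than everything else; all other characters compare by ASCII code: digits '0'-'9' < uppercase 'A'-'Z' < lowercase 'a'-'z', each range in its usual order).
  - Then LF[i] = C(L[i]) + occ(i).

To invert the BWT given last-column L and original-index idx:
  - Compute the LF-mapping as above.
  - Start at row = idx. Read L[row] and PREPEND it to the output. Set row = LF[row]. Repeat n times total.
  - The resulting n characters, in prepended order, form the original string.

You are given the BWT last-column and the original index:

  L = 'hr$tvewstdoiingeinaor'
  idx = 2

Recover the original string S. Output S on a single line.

LF mapping: 6 14 0 17 19 3 20 16 18 2 12 7 8 10 5 4 9 11 1 13 15
Walk LF starting at row 2, prepending L[row]:
  step 1: row=2, L[2]='$', prepend. Next row=LF[2]=0
  step 2: row=0, L[0]='h', prepend. Next row=LF[0]=6
  step 3: row=6, L[6]='w', prepend. Next row=LF[6]=20
  step 4: row=20, L[20]='r', prepend. Next row=LF[20]=15
  step 5: row=15, L[15]='e', prepend. Next row=LF[15]=4
  step 6: row=4, L[4]='v', prepend. Next row=LF[4]=19
  step 7: row=19, L[19]='o', prepend. Next row=LF[19]=13
  step 8: row=13, L[13]='n', prepend. Next row=LF[13]=10
  step 9: row=10, L[10]='o', prepend. Next row=LF[10]=12
  step 10: row=12, L[12]='i', prepend. Next row=LF[12]=8
  step 11: row=8, L[8]='t', prepend. Next row=LF[8]=18
  step 12: row=18, L[18]='a', prepend. Next row=LF[18]=1
  step 13: row=1, L[1]='r', prepend. Next row=LF[1]=14
  step 14: row=14, L[14]='g', prepend. Next row=LF[14]=5
  step 15: row=5, L[5]='e', prepend. Next row=LF[5]=3
  step 16: row=3, L[3]='t', prepend. Next row=LF[3]=17
  step 17: row=17, L[17]='n', prepend. Next row=LF[17]=11
  step 18: row=11, L[11]='i', prepend. Next row=LF[11]=7
  step 19: row=7, L[7]='s', prepend. Next row=LF[7]=16
  step 20: row=16, L[16]='i', prepend. Next row=LF[16]=9
  step 21: row=9, L[9]='d', prepend. Next row=LF[9]=2
Reversed output: disintegrationoverwh$

Answer: disintegrationoverwh$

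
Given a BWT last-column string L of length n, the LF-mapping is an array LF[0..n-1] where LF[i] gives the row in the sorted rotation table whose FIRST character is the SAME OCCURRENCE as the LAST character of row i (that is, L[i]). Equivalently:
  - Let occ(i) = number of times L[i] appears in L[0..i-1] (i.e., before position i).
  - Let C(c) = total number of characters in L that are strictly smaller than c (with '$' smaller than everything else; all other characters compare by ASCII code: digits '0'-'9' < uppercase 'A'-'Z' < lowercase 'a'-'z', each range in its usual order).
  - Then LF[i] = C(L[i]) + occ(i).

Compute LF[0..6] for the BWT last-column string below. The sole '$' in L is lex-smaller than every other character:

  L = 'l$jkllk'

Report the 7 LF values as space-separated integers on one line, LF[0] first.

Answer: 4 0 1 2 5 6 3

Derivation:
Char counts: '$':1, 'j':1, 'k':2, 'l':3
C (first-col start): C('$')=0, C('j')=1, C('k')=2, C('l')=4
L[0]='l': occ=0, LF[0]=C('l')+0=4+0=4
L[1]='$': occ=0, LF[1]=C('$')+0=0+0=0
L[2]='j': occ=0, LF[2]=C('j')+0=1+0=1
L[3]='k': occ=0, LF[3]=C('k')+0=2+0=2
L[4]='l': occ=1, LF[4]=C('l')+1=4+1=5
L[5]='l': occ=2, LF[5]=C('l')+2=4+2=6
L[6]='k': occ=1, LF[6]=C('k')+1=2+1=3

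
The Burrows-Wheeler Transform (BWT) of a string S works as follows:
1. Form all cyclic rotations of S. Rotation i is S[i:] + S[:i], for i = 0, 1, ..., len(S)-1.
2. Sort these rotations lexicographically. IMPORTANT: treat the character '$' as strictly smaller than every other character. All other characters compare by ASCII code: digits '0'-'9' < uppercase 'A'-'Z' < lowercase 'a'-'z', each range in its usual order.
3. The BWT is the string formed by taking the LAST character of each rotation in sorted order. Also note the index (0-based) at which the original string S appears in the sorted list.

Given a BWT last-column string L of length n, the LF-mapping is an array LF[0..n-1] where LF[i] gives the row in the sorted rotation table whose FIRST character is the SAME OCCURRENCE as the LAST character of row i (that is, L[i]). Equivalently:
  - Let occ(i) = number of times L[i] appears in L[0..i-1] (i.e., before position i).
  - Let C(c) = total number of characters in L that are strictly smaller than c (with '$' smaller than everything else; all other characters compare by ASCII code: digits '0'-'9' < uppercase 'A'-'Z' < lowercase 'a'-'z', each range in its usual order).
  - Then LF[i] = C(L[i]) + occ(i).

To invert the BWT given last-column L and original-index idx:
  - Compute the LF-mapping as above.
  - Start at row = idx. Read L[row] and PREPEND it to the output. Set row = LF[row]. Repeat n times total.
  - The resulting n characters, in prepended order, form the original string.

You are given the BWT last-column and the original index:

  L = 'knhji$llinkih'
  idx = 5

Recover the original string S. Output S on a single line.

Answer: inhhnljiiklk$

Derivation:
LF mapping: 7 11 1 6 3 0 9 10 4 12 8 5 2
Walk LF starting at row 5, prepending L[row]:
  step 1: row=5, L[5]='$', prepend. Next row=LF[5]=0
  step 2: row=0, L[0]='k', prepend. Next row=LF[0]=7
  step 3: row=7, L[7]='l', prepend. Next row=LF[7]=10
  step 4: row=10, L[10]='k', prepend. Next row=LF[10]=8
  step 5: row=8, L[8]='i', prepend. Next row=LF[8]=4
  step 6: row=4, L[4]='i', prepend. Next row=LF[4]=3
  step 7: row=3, L[3]='j', prepend. Next row=LF[3]=6
  step 8: row=6, L[6]='l', prepend. Next row=LF[6]=9
  step 9: row=9, L[9]='n', prepend. Next row=LF[9]=12
  step 10: row=12, L[12]='h', prepend. Next row=LF[12]=2
  step 11: row=2, L[2]='h', prepend. Next row=LF[2]=1
  step 12: row=1, L[1]='n', prepend. Next row=LF[1]=11
  step 13: row=11, L[11]='i', prepend. Next row=LF[11]=5
Reversed output: inhhnljiiklk$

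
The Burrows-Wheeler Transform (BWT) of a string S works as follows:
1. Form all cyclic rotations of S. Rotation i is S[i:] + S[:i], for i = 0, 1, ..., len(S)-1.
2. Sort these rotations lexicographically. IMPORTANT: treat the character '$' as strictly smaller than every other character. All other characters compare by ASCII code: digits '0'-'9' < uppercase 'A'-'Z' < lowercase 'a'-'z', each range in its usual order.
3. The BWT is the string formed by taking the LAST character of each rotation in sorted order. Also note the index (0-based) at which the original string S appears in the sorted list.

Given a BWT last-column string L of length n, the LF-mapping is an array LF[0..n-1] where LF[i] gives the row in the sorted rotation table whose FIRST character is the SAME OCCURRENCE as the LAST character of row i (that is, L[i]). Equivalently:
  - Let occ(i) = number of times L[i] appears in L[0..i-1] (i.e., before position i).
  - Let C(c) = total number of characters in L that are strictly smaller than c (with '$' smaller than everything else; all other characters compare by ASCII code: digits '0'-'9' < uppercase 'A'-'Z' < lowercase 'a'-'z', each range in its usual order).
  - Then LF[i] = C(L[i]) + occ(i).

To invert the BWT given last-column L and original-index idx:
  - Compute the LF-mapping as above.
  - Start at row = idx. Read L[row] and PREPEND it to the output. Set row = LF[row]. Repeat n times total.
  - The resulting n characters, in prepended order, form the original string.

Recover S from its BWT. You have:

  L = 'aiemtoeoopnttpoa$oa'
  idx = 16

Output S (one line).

Answer: teapotonomatopoeia$

Derivation:
LF mapping: 1 6 4 7 16 9 5 10 11 14 8 17 18 15 12 2 0 13 3
Walk LF starting at row 16, prepending L[row]:
  step 1: row=16, L[16]='$', prepend. Next row=LF[16]=0
  step 2: row=0, L[0]='a', prepend. Next row=LF[0]=1
  step 3: row=1, L[1]='i', prepend. Next row=LF[1]=6
  step 4: row=6, L[6]='e', prepend. Next row=LF[6]=5
  step 5: row=5, L[5]='o', prepend. Next row=LF[5]=9
  step 6: row=9, L[9]='p', prepend. Next row=LF[9]=14
  step 7: row=14, L[14]='o', prepend. Next row=LF[14]=12
  step 8: row=12, L[12]='t', prepend. Next row=LF[12]=18
  step 9: row=18, L[18]='a', prepend. Next row=LF[18]=3
  step 10: row=3, L[3]='m', prepend. Next row=LF[3]=7
  step 11: row=7, L[7]='o', prepend. Next row=LF[7]=10
  step 12: row=10, L[10]='n', prepend. Next row=LF[10]=8
  step 13: row=8, L[8]='o', prepend. Next row=LF[8]=11
  step 14: row=11, L[11]='t', prepend. Next row=LF[11]=17
  step 15: row=17, L[17]='o', prepend. Next row=LF[17]=13
  step 16: row=13, L[13]='p', prepend. Next row=LF[13]=15
  step 17: row=15, L[15]='a', prepend. Next row=LF[15]=2
  step 18: row=2, L[2]='e', prepend. Next row=LF[2]=4
  step 19: row=4, L[4]='t', prepend. Next row=LF[4]=16
Reversed output: teapotonomatopoeia$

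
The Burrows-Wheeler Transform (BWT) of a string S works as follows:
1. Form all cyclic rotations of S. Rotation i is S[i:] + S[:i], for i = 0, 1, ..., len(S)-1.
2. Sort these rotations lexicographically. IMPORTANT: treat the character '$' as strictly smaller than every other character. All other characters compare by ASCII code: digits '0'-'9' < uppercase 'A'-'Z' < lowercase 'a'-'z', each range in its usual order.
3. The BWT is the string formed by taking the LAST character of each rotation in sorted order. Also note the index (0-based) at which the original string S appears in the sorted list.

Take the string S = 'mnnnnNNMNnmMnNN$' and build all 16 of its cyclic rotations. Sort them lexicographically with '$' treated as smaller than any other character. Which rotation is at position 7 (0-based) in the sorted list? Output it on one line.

All 16 rotations (rotation i = S[i:]+S[:i]):
  rot[0] = mnnnnNNMNnmMnNN$
  rot[1] = nnnnNNMNnmMnNN$m
  rot[2] = nnnNNMNnmMnNN$mn
  rot[3] = nnNNMNnmMnNN$mnn
  rot[4] = nNNMNnmMnNN$mnnn
  rot[5] = NNMNnmMnNN$mnnnn
  rot[6] = NMNnmMnNN$mnnnnN
  rot[7] = MNnmMnNN$mnnnnNN
  rot[8] = NnmMnNN$mnnnnNNM
  rot[9] = nmMnNN$mnnnnNNMN
  rot[10] = mMnNN$mnnnnNNMNn
  rot[11] = MnNN$mnnnnNNMNnm
  rot[12] = nNN$mnnnnNNMNnmM
  rot[13] = NN$mnnnnNNMNnmMn
  rot[14] = N$mnnnnNNMNnmMnN
  rot[15] = $mnnnnNNMNnmMnNN
Sorted (with $ < everything):
  sorted[0] = $mnnnnNNMNnmMnNN
  sorted[1] = MNnmMnNN$mnnnnNN
  sorted[2] = MnNN$mnnnnNNMNnm
  sorted[3] = N$mnnnnNNMNnmMnN
  sorted[4] = NMNnmMnNN$mnnnnN
  sorted[5] = NN$mnnnnNNMNnmMn
  sorted[6] = NNMNnmMnNN$mnnnn
  sorted[7] = NnmMnNN$mnnnnNNM
  sorted[8] = mMnNN$mnnnnNNMNn
  sorted[9] = mnnnnNNMNnmMnNN$
  sorted[10] = nNN$mnnnnNNMNnmM
  sorted[11] = nNNMNnmMnNN$mnnn
  sorted[12] = nmMnNN$mnnnnNNMN
  sorted[13] = nnNNMNnmMnNN$mnn
  sorted[14] = nnnNNMNnmMnNN$mn
  sorted[15] = nnnnNNMNnmMnNN$m
sorted[7] = NnmMnNN$mnnnnNNM

Answer: NnmMnNN$mnnnnNNM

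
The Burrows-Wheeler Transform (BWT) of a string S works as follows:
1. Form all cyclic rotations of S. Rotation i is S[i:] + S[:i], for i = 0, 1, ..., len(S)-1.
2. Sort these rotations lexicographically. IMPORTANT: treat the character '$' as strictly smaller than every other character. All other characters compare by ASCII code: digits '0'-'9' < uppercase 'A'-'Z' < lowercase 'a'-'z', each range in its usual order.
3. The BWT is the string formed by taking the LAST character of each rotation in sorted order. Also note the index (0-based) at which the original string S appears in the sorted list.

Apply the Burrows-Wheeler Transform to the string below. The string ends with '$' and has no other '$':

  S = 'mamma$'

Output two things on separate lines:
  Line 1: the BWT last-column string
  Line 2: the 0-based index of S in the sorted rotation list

All 6 rotations (rotation i = S[i:]+S[:i]):
  rot[0] = mamma$
  rot[1] = amma$m
  rot[2] = mma$ma
  rot[3] = ma$mam
  rot[4] = a$mamm
  rot[5] = $mamma
Sorted (with $ < everything):
  sorted[0] = $mamma  (last char: 'a')
  sorted[1] = a$mamm  (last char: 'm')
  sorted[2] = amma$m  (last char: 'm')
  sorted[3] = ma$mam  (last char: 'm')
  sorted[4] = mamma$  (last char: '$')
  sorted[5] = mma$ma  (last char: 'a')
Last column: ammm$a
Original string S is at sorted index 4

Answer: ammm$a
4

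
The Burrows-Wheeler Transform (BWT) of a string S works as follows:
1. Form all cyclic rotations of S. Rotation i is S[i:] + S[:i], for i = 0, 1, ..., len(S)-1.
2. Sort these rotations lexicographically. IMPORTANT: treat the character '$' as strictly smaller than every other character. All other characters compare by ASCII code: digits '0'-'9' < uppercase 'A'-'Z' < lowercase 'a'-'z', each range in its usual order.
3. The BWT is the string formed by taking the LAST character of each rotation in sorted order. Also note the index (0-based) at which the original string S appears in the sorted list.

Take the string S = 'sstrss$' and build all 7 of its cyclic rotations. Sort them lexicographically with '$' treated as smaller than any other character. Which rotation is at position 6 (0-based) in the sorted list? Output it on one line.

All 7 rotations (rotation i = S[i:]+S[:i]):
  rot[0] = sstrss$
  rot[1] = strss$s
  rot[2] = trss$ss
  rot[3] = rss$sst
  rot[4] = ss$sstr
  rot[5] = s$sstrs
  rot[6] = $sstrss
Sorted (with $ < everything):
  sorted[0] = $sstrss
  sorted[1] = rss$sst
  sorted[2] = s$sstrs
  sorted[3] = ss$sstr
  sorted[4] = sstrss$
  sorted[5] = strss$s
  sorted[6] = trss$ss
sorted[6] = trss$ss

Answer: trss$ss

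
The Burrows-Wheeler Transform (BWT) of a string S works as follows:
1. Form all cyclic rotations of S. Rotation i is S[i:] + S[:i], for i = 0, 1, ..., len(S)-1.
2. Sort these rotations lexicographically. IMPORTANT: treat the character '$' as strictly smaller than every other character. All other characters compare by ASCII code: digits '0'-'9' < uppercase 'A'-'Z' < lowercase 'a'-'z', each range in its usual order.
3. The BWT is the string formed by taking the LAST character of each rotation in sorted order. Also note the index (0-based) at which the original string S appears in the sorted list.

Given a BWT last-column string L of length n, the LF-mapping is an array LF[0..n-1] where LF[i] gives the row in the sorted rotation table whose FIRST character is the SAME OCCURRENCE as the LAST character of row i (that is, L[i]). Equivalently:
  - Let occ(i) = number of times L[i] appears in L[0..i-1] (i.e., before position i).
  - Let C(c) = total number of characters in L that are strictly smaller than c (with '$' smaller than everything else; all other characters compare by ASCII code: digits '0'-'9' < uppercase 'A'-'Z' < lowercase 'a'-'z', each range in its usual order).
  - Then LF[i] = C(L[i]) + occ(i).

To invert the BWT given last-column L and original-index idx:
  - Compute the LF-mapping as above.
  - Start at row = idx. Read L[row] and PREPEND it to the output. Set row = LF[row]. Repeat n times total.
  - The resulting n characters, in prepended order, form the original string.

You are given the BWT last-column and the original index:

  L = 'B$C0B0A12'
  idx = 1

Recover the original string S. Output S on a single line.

Answer: 01B2C0AB$

Derivation:
LF mapping: 6 0 8 1 7 2 5 3 4
Walk LF starting at row 1, prepending L[row]:
  step 1: row=1, L[1]='$', prepend. Next row=LF[1]=0
  step 2: row=0, L[0]='B', prepend. Next row=LF[0]=6
  step 3: row=6, L[6]='A', prepend. Next row=LF[6]=5
  step 4: row=5, L[5]='0', prepend. Next row=LF[5]=2
  step 5: row=2, L[2]='C', prepend. Next row=LF[2]=8
  step 6: row=8, L[8]='2', prepend. Next row=LF[8]=4
  step 7: row=4, L[4]='B', prepend. Next row=LF[4]=7
  step 8: row=7, L[7]='1', prepend. Next row=LF[7]=3
  step 9: row=3, L[3]='0', prepend. Next row=LF[3]=1
Reversed output: 01B2C0AB$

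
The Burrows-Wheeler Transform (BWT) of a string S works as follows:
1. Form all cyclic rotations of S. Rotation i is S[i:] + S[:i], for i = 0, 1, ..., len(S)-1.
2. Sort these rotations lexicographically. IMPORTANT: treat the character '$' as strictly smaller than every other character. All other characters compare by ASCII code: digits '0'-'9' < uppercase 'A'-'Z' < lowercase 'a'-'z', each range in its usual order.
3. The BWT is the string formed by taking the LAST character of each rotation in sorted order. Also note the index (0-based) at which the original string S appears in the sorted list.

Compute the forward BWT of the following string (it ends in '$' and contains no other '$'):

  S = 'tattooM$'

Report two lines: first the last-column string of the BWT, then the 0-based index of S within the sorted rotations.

Answer: Motot$ta
5

Derivation:
All 8 rotations (rotation i = S[i:]+S[:i]):
  rot[0] = tattooM$
  rot[1] = attooM$t
  rot[2] = ttooM$ta
  rot[3] = tooM$tat
  rot[4] = ooM$tatt
  rot[5] = oM$tatto
  rot[6] = M$tattoo
  rot[7] = $tattooM
Sorted (with $ < everything):
  sorted[0] = $tattooM  (last char: 'M')
  sorted[1] = M$tattoo  (last char: 'o')
  sorted[2] = attooM$t  (last char: 't')
  sorted[3] = oM$tatto  (last char: 'o')
  sorted[4] = ooM$tatt  (last char: 't')
  sorted[5] = tattooM$  (last char: '$')
  sorted[6] = tooM$tat  (last char: 't')
  sorted[7] = ttooM$ta  (last char: 'a')
Last column: Motot$ta
Original string S is at sorted index 5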